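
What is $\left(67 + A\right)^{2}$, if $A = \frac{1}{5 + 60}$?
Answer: $\frac{18974736}{4225} \approx 4491.1$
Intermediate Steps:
$A = \frac{1}{65} \approx 0.015385$
$\left(67 + A\right)^{2} = \left(67 + \frac{1}{65}\right)^{2} = \left(\frac{4356}{65}\right)^{2} = \frac{18974736}{4225}$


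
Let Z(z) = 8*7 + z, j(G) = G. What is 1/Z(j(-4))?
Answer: 1/52 ≈ 0.019231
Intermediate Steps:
Z(z) = 56 + z
1/Z(j(-4)) = 1/(56 - 4) = 1/52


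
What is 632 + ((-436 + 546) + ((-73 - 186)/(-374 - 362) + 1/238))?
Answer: 65018517/87584 ≈ 742.36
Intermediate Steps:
632 + ((-436 + 546) + ((-73 - 186)/(-374 - 362) + 1/238)) = 632 + (110 + (-259/(-736) + 1/238)) = 632 + (110 + (-259*(-1/736) + 1/238)) = 632 + (110 + (259/736 + 1/238)) = 632 + (110 + 31189/87584) = 632 + 9665429/87584 = 65018517/87584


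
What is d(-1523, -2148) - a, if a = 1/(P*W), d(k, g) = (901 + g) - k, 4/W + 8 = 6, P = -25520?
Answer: 14087039/51040 ≈ 276.00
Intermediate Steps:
W = -2 (W = 4/(-8 + 6) = 4/(-2) = 4*(-1/2) = -2)
d(k, g) = 901 + g - k
a = 1/51040 (a = 1/(-25520*(-2)) = 1/51040 ≈ 1.9592e-5)
d(-1523, -2148) - a = (901 - 2148 - 1*(-1523)) - 1*1/51040 = (901 - 2148 + 1523) - 1/51040 = 276 - 1/51040 = 14087039/51040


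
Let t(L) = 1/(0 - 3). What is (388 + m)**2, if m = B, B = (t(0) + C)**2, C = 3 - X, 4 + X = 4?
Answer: 12645136/81 ≈ 1.5611e+5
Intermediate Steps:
X = 0 (X = -4 + 4 = 0)
t(L) = -1/3 (t(L) = 1/(-3) = -1/3)
C = 3 (C = 3 - 1*0 = 3 + 0 = 3)
B = 64/9 (B = (-1/3 + 3)**2 = (8/3)**2 = 64/9 ≈ 7.1111)
m = 64/9 ≈ 7.1111
(388 + m)**2 = (388 + 64/9)**2 = (3556/9)**2 = 12645136/81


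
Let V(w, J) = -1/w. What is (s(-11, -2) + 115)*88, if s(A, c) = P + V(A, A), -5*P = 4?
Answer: 50288/5 ≈ 10058.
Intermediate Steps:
P = -⅘ (P = -⅕*4 = -⅘ ≈ -0.80000)
s(A, c) = -⅘ - 1/A
(s(-11, -2) + 115)*88 = ((-⅘ - 1/(-11)) + 115)*88 = ((-⅘ - 1*(-1/11)) + 115)*88 = ((-⅘ + 1/11) + 115)*88 = (-39/55 + 115)*88 = (6286/55)*88 = 50288/5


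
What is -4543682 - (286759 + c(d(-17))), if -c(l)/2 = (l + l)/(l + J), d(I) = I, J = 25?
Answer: -9660899/2 ≈ -4.8304e+6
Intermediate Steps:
c(l) = -4*l/(25 + l) (c(l) = -2*(l + l)/(l + 25) = -2*2*l/(25 + l) = -4*l/(25 + l))
-4543682 - (286759 + c(d(-17))) = -4543682 - (286759 - 4*(-17)/(25 - 17)) = -4543682 - (286759 - 4*(-17)/8) = -4543682 - (286759 - 4*(-17)*1/8) = -4543682 - (286759 + 17/2) = -4543682 - 1*573535/2 = -4543682 - 573535/2 = -9660899/2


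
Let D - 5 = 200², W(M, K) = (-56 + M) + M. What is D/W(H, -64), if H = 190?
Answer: 4445/36 ≈ 123.47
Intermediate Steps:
W(M, K) = -56 + 2*M
D = 40005 (D = 5 + 200² = 5 + 40000 = 40005)
D/W(H, -64) = 40005/(-56 + 2*190) = 40005/(-56 + 380) = 40005/324 = 40005*(1/324) = 4445/36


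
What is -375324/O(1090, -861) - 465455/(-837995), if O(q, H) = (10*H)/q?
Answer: 2285536067545/48100913 ≈ 47515.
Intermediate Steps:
O(q, H) = 10*H/q
-375324/O(1090, -861) - 465455/(-837995) = -375324/(10*(-861)/1090) - 465455/(-837995) = -375324/(10*(-861)*(1/1090)) - 465455*(-1/837995) = -375324/(-861/109) + 93091/167599 = -375324*(-109/861) + 93091/167599 = 13636772/287 + 93091/167599 = 2285536067545/48100913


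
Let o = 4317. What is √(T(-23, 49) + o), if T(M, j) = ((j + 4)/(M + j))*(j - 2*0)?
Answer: √2985814/26 ≈ 66.460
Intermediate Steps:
T(M, j) = j*(4 + j)/(M + j) (T(M, j) = ((4 + j)/(M + j))*(j + 0) = ((4 + j)/(M + j))*j = j*(4 + j)/(M + j))
√(T(-23, 49) + o) = √(49*(4 + 49)/(-23 + 49) + 4317) = √(49*53/26 + 4317) = √(49*(1/26)*53 + 4317) = √(2597/26 + 4317) = √(114839/26) = √2985814/26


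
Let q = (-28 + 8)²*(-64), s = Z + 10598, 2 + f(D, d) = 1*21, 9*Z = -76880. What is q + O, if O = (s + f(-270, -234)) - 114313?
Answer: -1240544/9 ≈ -1.3784e+5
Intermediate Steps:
Z = -76880/9 (Z = (⅑)*(-76880) = -76880/9 ≈ -8542.2)
f(D, d) = 19 (f(D, d) = -2 + 1*21 = -2 + 21 = 19)
s = 18502/9 (s = -76880/9 + 10598 = 18502/9 ≈ 2055.8)
O = -1010144/9 (O = (18502/9 + 19) - 114313 = 18673/9 - 114313 = -1010144/9 ≈ -1.1224e+5)
q = -25600 (q = (-20)²*(-64) = 400*(-64) = -25600)
q + O = -25600 - 1010144/9 = -1240544/9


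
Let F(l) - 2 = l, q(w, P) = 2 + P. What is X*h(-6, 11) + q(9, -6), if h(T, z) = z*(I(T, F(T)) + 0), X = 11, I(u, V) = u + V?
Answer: -1214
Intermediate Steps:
F(l) = 2 + l
I(u, V) = V + u
h(T, z) = z*(2 + 2*T) (h(T, z) = z*(((2 + T) + T) + 0) = z*((2 + 2*T) + 0) = z*(2 + 2*T))
X*h(-6, 11) + q(9, -6) = 11*(2*11*(1 - 6)) + (2 - 6) = 11*(2*11*(-5)) - 4 = 11*(-110) - 4 = -1210 - 4 = -1214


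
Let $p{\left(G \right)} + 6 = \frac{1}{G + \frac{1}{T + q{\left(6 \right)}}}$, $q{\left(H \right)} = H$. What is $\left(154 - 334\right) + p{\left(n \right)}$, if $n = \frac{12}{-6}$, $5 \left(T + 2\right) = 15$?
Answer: $- \frac{2425}{13} \approx -186.54$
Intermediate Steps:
$T = 1$ ($T = -2 + \frac{1}{5} \cdot 15 = -2 + 3 = 1$)
$n = -2$ ($n = 12 \left(- \frac{1}{6}\right) = -2$)
$p{\left(G \right)} = -6 + \frac{1}{\frac{1}{7} + G}$ ($p{\left(G \right)} = -6 + \frac{1}{G + \frac{1}{1 + 6}} = -6 + \frac{1}{G + \frac{1}{7}} = -6 + \frac{1}{\frac{1}{7} + G}$)
$\left(154 - 334\right) + p{\left(n \right)} = \left(154 - 334\right) + \frac{1 - -84}{1 + 7 \left(-2\right)} = -180 + \frac{1 + 84}{1 - 14} = -180 + \frac{1}{-13} \cdot 85 = -180 - \frac{85}{13} = - \frac{2425}{13}$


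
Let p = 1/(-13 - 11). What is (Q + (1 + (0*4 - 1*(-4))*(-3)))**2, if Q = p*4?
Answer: 4489/36 ≈ 124.69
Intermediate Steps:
p = -1/24 (p = 1/(-24) = -1/24 ≈ -0.041667)
Q = -1/6 (Q = -1/24*4 = -1/6 ≈ -0.16667)
(Q + (1 + (0*4 - 1*(-4))*(-3)))**2 = (-1/6 + (1 + (0*4 - 1*(-4))*(-3)))**2 = (-1/6 + (1 + (0 + 4)*(-3)))**2 = (-1/6 + (1 + 4*(-3)))**2 = (-1/6 + (1 - 12))**2 = (-1/6 - 11)**2 = (-67/6)**2 = 4489/36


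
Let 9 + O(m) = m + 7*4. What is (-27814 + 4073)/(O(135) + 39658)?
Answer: -23741/39812 ≈ -0.59633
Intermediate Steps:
O(m) = 19 + m (O(m) = -9 + (m + 7*4) = -9 + (m + 28) = -9 + (28 + m) = 19 + m)
(-27814 + 4073)/(O(135) + 39658) = (-27814 + 4073)/((19 + 135) + 39658) = -23741/(154 + 39658) = -23741/39812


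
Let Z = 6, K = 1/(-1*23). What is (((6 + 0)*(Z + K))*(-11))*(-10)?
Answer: 90420/23 ≈ 3931.3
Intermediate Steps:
K = -1/23 (K = 1/(-23) = -1/23 ≈ -0.043478)
(((6 + 0)*(Z + K))*(-11))*(-10) = (((6 + 0)*(6 - 1/23))*(-11))*(-10) = ((6*(137/23))*(-11))*(-10) = ((822/23)*(-11))*(-10) = -9042/23*(-10) = 90420/23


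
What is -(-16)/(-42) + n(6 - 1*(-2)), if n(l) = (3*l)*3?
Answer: 1504/21 ≈ 71.619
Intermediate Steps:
n(l) = 9*l
-(-16)/(-42) + n(6 - 1*(-2)) = -(-16)/(-42) + 9*(6 - 1*(-2)) = -(-16)*(-1)/42 + 9*(6 + 2) = -2*4/21 + 9*8 = -8/21 + 72 = 1504/21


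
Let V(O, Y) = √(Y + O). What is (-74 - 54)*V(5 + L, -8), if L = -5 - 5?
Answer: -128*I*√13 ≈ -461.51*I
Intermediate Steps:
L = -10
V(O, Y) = √(O + Y)
(-74 - 54)*V(5 + L, -8) = (-74 - 54)*√((5 - 10) - 8) = -128*√(-5 - 8) = -128*I*√13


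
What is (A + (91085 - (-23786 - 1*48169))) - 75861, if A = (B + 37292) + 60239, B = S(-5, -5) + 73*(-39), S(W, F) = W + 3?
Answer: 181861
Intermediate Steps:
S(W, F) = 3 + W
B = -2849 (B = (3 - 5) + 73*(-39) = -2 - 2847 = -2849)
A = 94682 (A = (-2849 + 37292) + 60239 = 34443 + 60239 = 94682)
(A + (91085 - (-23786 - 1*48169))) - 75861 = (94682 + (91085 - (-23786 - 1*48169))) - 75861 = (94682 + (91085 - (-23786 - 48169))) - 75861 = (94682 + (91085 - 1*(-71955))) - 75861 = (94682 + (91085 + 71955)) - 75861 = (94682 + 163040) - 75861 = 257722 - 75861 = 181861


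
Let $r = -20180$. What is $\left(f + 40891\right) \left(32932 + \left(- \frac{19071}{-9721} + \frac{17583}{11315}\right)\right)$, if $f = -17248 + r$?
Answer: $\frac{12545340756500144}{109993115} \approx 1.1406 \cdot 10^{8}$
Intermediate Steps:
$f = -37428$ ($f = -17248 - 20180 = -37428$)
$\left(f + 40891\right) \left(32932 + \left(- \frac{19071}{-9721} + \frac{17583}{11315}\right)\right) = \left(-37428 + 40891\right) \left(32932 + \left(- \frac{19071}{-9721} + \frac{17583}{11315}\right)\right) = 3463 \left(32932 + \left(\left(-19071\right) \left(- \frac{1}{9721}\right) + 17583 \cdot \frac{1}{11315}\right)\right) = 3463 \left(32932 + \left(\frac{19071}{9721} + \frac{17583}{11315}\right)\right) = 3463 \left(32932 + \frac{386712708}{109993115}\right) = 3463 \cdot \frac{3622679975888}{109993115} = \frac{12545340756500144}{109993115}$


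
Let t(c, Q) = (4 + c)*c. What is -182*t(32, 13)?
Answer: -209664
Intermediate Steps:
t(c, Q) = c*(4 + c)
-182*t(32, 13) = -5824*(4 + 32) = -5824*36 = -182*1152 = -209664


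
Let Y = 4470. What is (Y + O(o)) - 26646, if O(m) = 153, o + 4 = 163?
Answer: -22023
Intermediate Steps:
o = 159 (o = -4 + 163 = 159)
(Y + O(o)) - 26646 = (4470 + 153) - 26646 = 4623 - 26646 = -22023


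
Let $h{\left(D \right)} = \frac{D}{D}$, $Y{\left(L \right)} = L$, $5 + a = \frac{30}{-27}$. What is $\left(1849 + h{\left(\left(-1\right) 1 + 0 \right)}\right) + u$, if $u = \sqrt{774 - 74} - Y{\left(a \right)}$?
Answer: $\frac{16705}{9} + 10 \sqrt{7} \approx 1882.6$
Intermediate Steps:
$a = - \frac{55}{9}$ ($a = -5 + \frac{30}{-27} = -5 + 30 \left(- \frac{1}{27}\right) = -5 - \frac{10}{9} = - \frac{55}{9} \approx -6.1111$)
$h{\left(D \right)} = 1$
$u = \frac{55}{9} + 10 \sqrt{7}$ ($u = \sqrt{774 - 74} - - \frac{55}{9} = \sqrt{700} + \frac{55}{9} = 10 \sqrt{7} + \frac{55}{9} = \frac{55}{9} + 10 \sqrt{7} \approx 32.569$)
$\left(1849 + h{\left(\left(-1\right) 1 + 0 \right)}\right) + u = \left(1849 + 1\right) + \left(\frac{55}{9} + 10 \sqrt{7}\right) = 1850 + \left(\frac{55}{9} + 10 \sqrt{7}\right) = \frac{16705}{9} + 10 \sqrt{7}$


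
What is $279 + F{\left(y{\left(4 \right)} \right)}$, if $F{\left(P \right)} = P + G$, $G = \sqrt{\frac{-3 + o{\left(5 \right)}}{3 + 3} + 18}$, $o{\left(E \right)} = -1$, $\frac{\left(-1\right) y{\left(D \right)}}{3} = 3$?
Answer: $270 + \frac{2 \sqrt{39}}{3} \approx 274.16$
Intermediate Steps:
$y{\left(D \right)} = -9$ ($y{\left(D \right)} = \left(-3\right) 3 = -9$)
$G = \frac{2 \sqrt{39}}{3}$ ($G = \sqrt{\frac{-3 - 1}{3 + 3} + 18} = \sqrt{- \frac{4}{6} + 18} = \sqrt{\left(-4\right) \frac{1}{6} + 18} = \sqrt{- \frac{2}{3} + 18} = \sqrt{\frac{52}{3}} = \frac{2 \sqrt{39}}{3} \approx 4.1633$)
$F{\left(P \right)} = P + \frac{2 \sqrt{39}}{3}$
$279 + F{\left(y{\left(4 \right)} \right)} = 279 - \left(9 - \frac{2 \sqrt{39}}{3}\right) = 270 + \frac{2 \sqrt{39}}{3}$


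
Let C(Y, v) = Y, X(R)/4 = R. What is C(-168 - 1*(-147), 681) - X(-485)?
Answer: 1919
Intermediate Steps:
X(R) = 4*R
C(-168 - 1*(-147), 681) - X(-485) = (-168 - 1*(-147)) - 4*(-485) = (-168 + 147) - 1*(-1940) = -21 + 1940 = 1919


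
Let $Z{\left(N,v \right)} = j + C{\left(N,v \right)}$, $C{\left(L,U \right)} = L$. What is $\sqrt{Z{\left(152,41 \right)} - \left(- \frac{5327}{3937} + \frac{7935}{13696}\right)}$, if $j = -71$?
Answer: $\frac{\sqrt{3714941417055062}}{6740144} \approx 9.0429$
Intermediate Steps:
$Z{\left(N,v \right)} = -71 + N$
$\sqrt{Z{\left(152,41 \right)} - \left(- \frac{5327}{3937} + \frac{7935}{13696}\right)} = \sqrt{\left(-71 + 152\right) - \left(- \frac{5327}{3937} + \frac{7935}{13696}\right)} = \sqrt{81 - - \frac{41718497}{53921152}} = \sqrt{81 + \left(\frac{5327}{3937} - \frac{7935}{13696}\right)} = \sqrt{81 + \frac{41718497}{53921152}} = \sqrt{\frac{4409331809}{53921152}} = \frac{\sqrt{3714941417055062}}{6740144}$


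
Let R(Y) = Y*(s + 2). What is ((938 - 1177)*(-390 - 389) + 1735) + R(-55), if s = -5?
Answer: 188081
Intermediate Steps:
R(Y) = -3*Y (R(Y) = Y*(-5 + 2) = Y*(-3) = -3*Y)
((938 - 1177)*(-390 - 389) + 1735) + R(-55) = ((938 - 1177)*(-390 - 389) + 1735) - 3*(-55) = (-239*(-779) + 1735) + 165 = (186181 + 1735) + 165 = 187916 + 165 = 188081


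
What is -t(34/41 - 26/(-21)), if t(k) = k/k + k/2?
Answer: -1751/861 ≈ -2.0337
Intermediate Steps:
t(k) = 1 + k/2 (t(k) = 1 + k*(½) = 1 + k/2)
-t(34/41 - 26/(-21)) = -(1 + (34/41 - 26/(-21))/2) = -(1 + (34*(1/41) - 26*(-1/21))/2) = -(1 + (34/41 + 26/21)/2) = -(1 + (½)*(1780/861)) = -(1 + 890/861) = -1*1751/861 = -1751/861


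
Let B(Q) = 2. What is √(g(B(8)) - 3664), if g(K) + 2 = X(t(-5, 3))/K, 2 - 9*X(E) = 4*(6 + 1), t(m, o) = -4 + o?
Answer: I*√33007/3 ≈ 60.559*I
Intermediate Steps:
X(E) = -26/9 (X(E) = 2/9 - 4*(6 + 1)/9 = 2/9 - 4*7/9 = 2/9 - ⅑*28 = 2/9 - 28/9 = -26/9)
g(K) = -2 - 26/(9*K)
√(g(B(8)) - 3664) = √((-2 - 26/9/2) - 3664) = √((-2 - 26/9*½) - 3664) = √((-2 - 13/9) - 3664) = √(-31/9 - 3664) = √(-33007/9) = I*√33007/3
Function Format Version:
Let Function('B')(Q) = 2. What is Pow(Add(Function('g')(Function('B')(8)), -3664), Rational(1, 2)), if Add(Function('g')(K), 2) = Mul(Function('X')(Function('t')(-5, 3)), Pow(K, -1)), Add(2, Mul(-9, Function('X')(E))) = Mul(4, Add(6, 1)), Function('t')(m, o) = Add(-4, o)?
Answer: Mul(Rational(1, 3), I, Pow(33007, Rational(1, 2))) ≈ Mul(60.559, I)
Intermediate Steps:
Function('X')(E) = Rational(-26, 9) (Function('X')(E) = Add(Rational(2, 9), Mul(Rational(-1, 9), Mul(4, Add(6, 1)))) = Add(Rational(2, 9), Mul(Rational(-1, 9), Mul(4, 7))) = Add(Rational(2, 9), Mul(Rational(-1, 9), 28)) = Add(Rational(2, 9), Rational(-28, 9)) = Rational(-26, 9))
Function('g')(K) = Add(-2, Mul(Rational(-26, 9), Pow(K, -1)))
Pow(Add(Function('g')(Function('B')(8)), -3664), Rational(1, 2)) = Pow(Add(Add(-2, Mul(Rational(-26, 9), Pow(2, -1))), -3664), Rational(1, 2)) = Pow(Add(Add(-2, Mul(Rational(-26, 9), Rational(1, 2))), -3664), Rational(1, 2)) = Pow(Add(Add(-2, Rational(-13, 9)), -3664), Rational(1, 2)) = Pow(Add(Rational(-31, 9), -3664), Rational(1, 2)) = Pow(Rational(-33007, 9), Rational(1, 2)) = Mul(Rational(1, 3), I, Pow(33007, Rational(1, 2)))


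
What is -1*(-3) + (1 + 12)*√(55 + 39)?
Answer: 3 + 13*√94 ≈ 129.04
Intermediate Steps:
-1*(-3) + (1 + 12)*√(55 + 39) = 3 + 13*√94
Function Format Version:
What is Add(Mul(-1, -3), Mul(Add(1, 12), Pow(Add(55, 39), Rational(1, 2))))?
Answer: Add(3, Mul(13, Pow(94, Rational(1, 2)))) ≈ 129.04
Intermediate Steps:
Add(Mul(-1, -3), Mul(Add(1, 12), Pow(Add(55, 39), Rational(1, 2)))) = Add(3, Mul(13, Pow(94, Rational(1, 2))))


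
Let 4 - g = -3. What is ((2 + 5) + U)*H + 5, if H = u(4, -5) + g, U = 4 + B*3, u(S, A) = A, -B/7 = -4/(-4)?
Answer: -15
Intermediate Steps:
B = -7 (B = -(-28)/(-4) = -(-28)*(-1)/4 = -7*1 = -7)
g = 7 (g = 4 - 1*(-3) = 4 + 3 = 7)
U = -17 (U = 4 - 7*3 = 4 - 21 = -17)
H = 2 (H = -5 + 7 = 2)
((2 + 5) + U)*H + 5 = ((2 + 5) - 17)*2 + 5 = (7 - 17)*2 + 5 = -10*2 + 5 = -20 + 5 = -15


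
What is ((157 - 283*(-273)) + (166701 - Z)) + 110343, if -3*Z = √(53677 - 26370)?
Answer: 354460 + √27307/3 ≈ 3.5452e+5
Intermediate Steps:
Z = -√27307/3 (Z = -√(53677 - 26370)/3 = -√27307/3 ≈ -55.083)
((157 - 283*(-273)) + (166701 - Z)) + 110343 = ((157 - 283*(-273)) + (166701 - (-1)*√27307/3)) + 110343 = ((157 + 77259) + (166701 + √27307/3)) + 110343 = (77416 + (166701 + √27307/3)) + 110343 = (244117 + √27307/3) + 110343 = 354460 + √27307/3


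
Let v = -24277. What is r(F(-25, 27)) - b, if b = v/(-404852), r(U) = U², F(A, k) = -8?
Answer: 25886251/404852 ≈ 63.940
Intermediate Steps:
b = 24277/404852 (b = -24277/(-404852) = -24277*(-1/404852) = 24277/404852 ≈ 0.059965)
r(F(-25, 27)) - b = (-8)² - 1*24277/404852 = 64 - 24277/404852 = 25886251/404852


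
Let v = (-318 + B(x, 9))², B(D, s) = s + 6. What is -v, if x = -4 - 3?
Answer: -91809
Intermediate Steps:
x = -7
B(D, s) = 6 + s
v = 91809 (v = (-318 + (6 + 9))² = (-318 + 15)² = (-303)² = 91809)
-v = -1*91809 = -91809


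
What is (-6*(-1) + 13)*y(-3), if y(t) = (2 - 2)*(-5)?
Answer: 0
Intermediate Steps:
y(t) = 0 (y(t) = 0*(-5) = 0)
(-6*(-1) + 13)*y(-3) = (-6*(-1) + 13)*0 = (6 + 13)*0 = 19*0 = 0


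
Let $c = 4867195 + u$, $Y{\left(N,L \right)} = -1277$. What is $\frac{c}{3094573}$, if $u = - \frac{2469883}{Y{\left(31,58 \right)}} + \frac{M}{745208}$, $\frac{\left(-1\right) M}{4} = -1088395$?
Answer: $\frac{1158404478033611}{736222602561742} \approx 1.5734$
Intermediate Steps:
$M = 4353580$ ($M = \left(-4\right) \left(-1088395\right) = 4353580$)
$u = \frac{461534023081}{237907654}$ ($u = - \frac{2469883}{-1277} + \frac{4353580}{745208} = \left(-2469883\right) \left(- \frac{1}{1277}\right) + 4353580 \cdot \frac{1}{745208} = \frac{2469883}{1277} + \frac{1088395}{186302} = \frac{461534023081}{237907654} \approx 1940.0$)
$c = \frac{1158404478033611}{237907654}$ ($c = 4867195 + \frac{461534023081}{237907654} = \frac{1158404478033611}{237907654} \approx 4.8691 \cdot 10^{6}$)
$\frac{c}{3094573} = \frac{1158404478033611}{237907654 \cdot 3094573} = \frac{1158404478033611}{237907654} \cdot \frac{1}{3094573} = \frac{1158404478033611}{736222602561742}$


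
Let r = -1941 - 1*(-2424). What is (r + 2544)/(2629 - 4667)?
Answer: -3027/2038 ≈ -1.4853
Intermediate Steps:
r = 483 (r = -1941 + 2424 = 483)
(r + 2544)/(2629 - 4667) = (483 + 2544)/(2629 - 4667) = 3027/(-2038) = 3027*(-1/2038) = -3027/2038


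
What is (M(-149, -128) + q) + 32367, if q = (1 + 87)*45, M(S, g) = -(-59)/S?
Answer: 5412664/149 ≈ 36327.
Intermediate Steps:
M(S, g) = 59/S
q = 3960 (q = 88*45 = 3960)
(M(-149, -128) + q) + 32367 = (59/(-149) + 3960) + 32367 = (59*(-1/149) + 3960) + 32367 = (-59/149 + 3960) + 32367 = 589981/149 + 32367 = 5412664/149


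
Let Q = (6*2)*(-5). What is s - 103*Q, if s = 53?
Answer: 6233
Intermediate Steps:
Q = -60 (Q = 12*(-5) = -60)
s - 103*Q = 53 - 103*(-60) = 53 + 6180 = 6233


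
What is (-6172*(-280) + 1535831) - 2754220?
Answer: 509771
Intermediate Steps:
(-6172*(-280) + 1535831) - 2754220 = (1728160 + 1535831) - 2754220 = 3263991 - 2754220 = 509771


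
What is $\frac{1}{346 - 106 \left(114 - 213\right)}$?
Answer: $\frac{1}{10840} \approx 9.2251 \cdot 10^{-5}$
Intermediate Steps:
$\frac{1}{346 - 106 \left(114 - 213\right)} = \frac{1}{346 - -10494} = \frac{1}{346 + 10494} = \frac{1}{10840}$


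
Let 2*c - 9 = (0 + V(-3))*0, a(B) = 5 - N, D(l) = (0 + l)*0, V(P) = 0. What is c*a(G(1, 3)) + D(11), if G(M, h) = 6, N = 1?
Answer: 18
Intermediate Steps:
D(l) = 0 (D(l) = l*0 = 0)
a(B) = 4 (a(B) = 5 - 1*1 = 5 - 1 = 4)
c = 9/2 (c = 9/2 + ((0 + 0)*0)/2 = 9/2 + (0*0)/2 = 9/2 + (½)*0 = 9/2 + 0 = 9/2 ≈ 4.5000)
c*a(G(1, 3)) + D(11) = (9/2)*4 + 0 = 18 + 0 = 18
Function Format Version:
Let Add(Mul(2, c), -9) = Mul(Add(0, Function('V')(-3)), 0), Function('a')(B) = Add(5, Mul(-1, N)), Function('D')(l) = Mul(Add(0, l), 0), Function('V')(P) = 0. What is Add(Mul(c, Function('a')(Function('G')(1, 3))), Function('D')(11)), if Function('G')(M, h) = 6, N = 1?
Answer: 18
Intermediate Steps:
Function('D')(l) = 0 (Function('D')(l) = Mul(l, 0) = 0)
Function('a')(B) = 4 (Function('a')(B) = Add(5, Mul(-1, 1)) = Add(5, -1) = 4)
c = Rational(9, 2) (c = Add(Rational(9, 2), Mul(Rational(1, 2), Mul(Add(0, 0), 0))) = Add(Rational(9, 2), Mul(Rational(1, 2), Mul(0, 0))) = Add(Rational(9, 2), Mul(Rational(1, 2), 0)) = Add(Rational(9, 2), 0) = Rational(9, 2) ≈ 4.5000)
Add(Mul(c, Function('a')(Function('G')(1, 3))), Function('D')(11)) = Add(Mul(Rational(9, 2), 4), 0) = Add(18, 0) = 18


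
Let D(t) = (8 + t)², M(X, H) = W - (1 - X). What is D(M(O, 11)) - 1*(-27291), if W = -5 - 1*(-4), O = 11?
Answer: 27580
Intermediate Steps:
W = -1 (W = -5 + 4 = -1)
M(X, H) = -2 + X (M(X, H) = -1 - (1 - X) = -1 + (-1 + X) = -2 + X)
D(M(O, 11)) - 1*(-27291) = (8 + (-2 + 11))² - 1*(-27291) = (8 + 9)² + 27291 = 17² + 27291 = 289 + 27291 = 27580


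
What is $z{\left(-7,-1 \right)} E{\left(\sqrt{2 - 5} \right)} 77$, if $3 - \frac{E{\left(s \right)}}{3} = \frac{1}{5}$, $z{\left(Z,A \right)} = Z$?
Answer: $- \frac{22638}{5} \approx -4527.6$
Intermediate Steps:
$E{\left(s \right)} = \frac{42}{5}$ ($E{\left(s \right)} = 9 - \frac{3}{5} = \frac{42}{5}$)
$z{\left(-7,-1 \right)} E{\left(\sqrt{2 - 5} \right)} 77 = \left(-7\right) \frac{42}{5} \cdot 77 = \left(- \frac{294}{5}\right) 77 = - \frac{22638}{5}$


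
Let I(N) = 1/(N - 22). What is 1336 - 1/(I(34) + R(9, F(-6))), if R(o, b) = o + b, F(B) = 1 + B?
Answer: 65452/49 ≈ 1335.8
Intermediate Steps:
I(N) = 1/(-22 + N)
R(o, b) = b + o
1336 - 1/(I(34) + R(9, F(-6))) = 1336 - 1/(1/(-22 + 34) + ((1 - 6) + 9)) = 1336 - 1/(1/12 + (-5 + 9)) = 1336 - 1/(1/12 + 4) = 1336 - 1/49/12 = 1336 - 1*12/49 = 1336 - 12/49 = 65452/49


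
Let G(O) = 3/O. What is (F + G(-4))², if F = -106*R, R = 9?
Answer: 14584761/16 ≈ 9.1155e+5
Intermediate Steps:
F = -954 (F = -106*9 = -954)
(F + G(-4))² = (-954 + 3/(-4))² = (-954 + 3*(-¼))² = (-954 - ¾)² = (-3819/4)² = 14584761/16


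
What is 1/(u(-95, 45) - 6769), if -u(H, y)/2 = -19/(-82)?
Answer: -41/277548 ≈ -0.00014772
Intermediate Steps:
u(H, y) = -19/41 (u(H, y) = -(-38)/(-82) = -(-38)*(-1)/82 = -2*19/82 = -19/41)
1/(u(-95, 45) - 6769) = 1/(-19/41 - 6769) = 1/(-277548/41) = -41/277548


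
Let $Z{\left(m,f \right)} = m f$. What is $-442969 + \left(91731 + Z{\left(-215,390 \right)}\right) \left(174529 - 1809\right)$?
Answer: $1360763351$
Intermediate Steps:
$Z{\left(m,f \right)} = f m$
$-442969 + \left(91731 + Z{\left(-215,390 \right)}\right) \left(174529 - 1809\right) = -442969 + \left(91731 + 390 \left(-215\right)\right) \left(174529 - 1809\right) = -442969 + \left(91731 - 83850\right) 172720 = -442969 + 7881 \cdot 172720 = -442969 + 1361206320 = 1360763351$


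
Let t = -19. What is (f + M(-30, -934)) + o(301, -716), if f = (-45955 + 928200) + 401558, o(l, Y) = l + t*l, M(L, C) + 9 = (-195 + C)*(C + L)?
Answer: 2366732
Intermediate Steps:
M(L, C) = -9 + (-195 + C)*(C + L)
o(l, Y) = -18*l (o(l, Y) = l - 19*l = -18*l)
f = 1283803 (f = 882245 + 401558 = 1283803)
(f + M(-30, -934)) + o(301, -716) = (1283803 + (-9 + (-934)² - 195*(-934) - 195*(-30) - 934*(-30))) - 18*301 = (1283803 + (-9 + 872356 + 182130 + 5850 + 28020)) - 5418 = (1283803 + 1088347) - 5418 = 2372150 - 5418 = 2366732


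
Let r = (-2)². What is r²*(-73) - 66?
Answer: -1234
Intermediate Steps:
r = 4
r²*(-73) - 66 = 4²*(-73) - 66 = 16*(-73) - 66 = -1168 - 66 = -1234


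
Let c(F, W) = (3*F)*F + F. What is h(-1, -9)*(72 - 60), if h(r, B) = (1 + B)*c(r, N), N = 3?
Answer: -192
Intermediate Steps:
c(F, W) = F + 3*F**2 (c(F, W) = 3*F**2 + F = F + 3*F**2)
h(r, B) = r*(1 + B)*(1 + 3*r) (h(r, B) = (1 + B)*(r*(1 + 3*r)) = r*(1 + B)*(1 + 3*r))
h(-1, -9)*(72 - 60) = (-(1 - 9)*(1 + 3*(-1)))*(72 - 60) = -1*(-8)*(1 - 3)*12 = -1*(-8)*(-2)*12 = -16*12 = -192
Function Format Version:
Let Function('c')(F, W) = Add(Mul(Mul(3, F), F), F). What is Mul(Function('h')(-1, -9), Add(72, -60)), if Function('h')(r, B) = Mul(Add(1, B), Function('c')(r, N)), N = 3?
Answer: -192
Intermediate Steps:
Function('c')(F, W) = Add(F, Mul(3, Pow(F, 2))) (Function('c')(F, W) = Add(Mul(3, Pow(F, 2)), F) = Add(F, Mul(3, Pow(F, 2))))
Function('h')(r, B) = Mul(r, Add(1, B), Add(1, Mul(3, r))) (Function('h')(r, B) = Mul(Add(1, B), Mul(r, Add(1, Mul(3, r)))) = Mul(r, Add(1, B), Add(1, Mul(3, r))))
Mul(Function('h')(-1, -9), Add(72, -60)) = Mul(Mul(-1, Add(1, -9), Add(1, Mul(3, -1))), Add(72, -60)) = Mul(Mul(-1, -8, Add(1, -3)), 12) = Mul(Mul(-1, -8, -2), 12) = Mul(-16, 12) = -192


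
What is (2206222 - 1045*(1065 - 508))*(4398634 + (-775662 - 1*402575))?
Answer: 5230430330329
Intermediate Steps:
(2206222 - 1045*(1065 - 508))*(4398634 + (-775662 - 1*402575)) = (2206222 - 1045*557)*(4398634 + (-775662 - 402575)) = (2206222 - 582065)*(4398634 - 1178237) = 1624157*3220397 = 5230430330329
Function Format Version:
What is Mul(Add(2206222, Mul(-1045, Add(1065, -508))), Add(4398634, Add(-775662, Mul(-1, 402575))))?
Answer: 5230430330329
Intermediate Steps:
Mul(Add(2206222, Mul(-1045, Add(1065, -508))), Add(4398634, Add(-775662, Mul(-1, 402575)))) = Mul(Add(2206222, Mul(-1045, 557)), Add(4398634, Add(-775662, -402575))) = Mul(Add(2206222, -582065), Add(4398634, -1178237)) = Mul(1624157, 3220397) = 5230430330329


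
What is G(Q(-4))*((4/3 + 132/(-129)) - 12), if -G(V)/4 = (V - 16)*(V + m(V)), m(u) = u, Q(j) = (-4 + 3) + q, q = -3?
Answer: 965120/129 ≈ 7481.5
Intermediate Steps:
Q(j) = -4 (Q(j) = (-4 + 3) - 3 = -1 - 3 = -4)
G(V) = -8*V*(-16 + V) (G(V) = -4*(V - 16)*(V + V) = -4*(-16 + V)*2*V = -8*V*(-16 + V))
G(Q(-4))*((4/3 + 132/(-129)) - 12) = (8*(-4)*(16 - 1*(-4)))*((4/3 + 132/(-129)) - 12) = (8*(-4)*(16 + 4))*((4*(⅓) + 132*(-1/129)) - 12) = (8*(-4)*20)*((4/3 - 44/43) - 12) = -640*(40/129 - 12) = -640*(-1508/129) = 965120/129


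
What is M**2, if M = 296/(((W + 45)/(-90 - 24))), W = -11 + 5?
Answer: 126517504/169 ≈ 7.4862e+5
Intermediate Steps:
W = -6
M = -11248/13 (M = 296/(((-6 + 45)/(-90 - 24))) = 296/((39/(-114))) = 296/((39*(-1/114))) = 296/(-13/38) = 296*(-38/13) = -11248/13 ≈ -865.23)
M**2 = (-11248/13)**2 = 126517504/169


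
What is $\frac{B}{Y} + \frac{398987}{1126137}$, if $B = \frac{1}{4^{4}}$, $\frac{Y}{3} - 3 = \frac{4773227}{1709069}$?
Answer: $\frac{337292843487933}{951402243708416} \approx 0.35452$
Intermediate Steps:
$Y = \frac{29701302}{1709069}$ ($Y = 9 + 3 \cdot \frac{4773227}{1709069} = 9 + \frac{14319681}{1709069} = \frac{29701302}{1709069} \approx 17.379$)
$B = \frac{1}{256} \approx 0.0039063$
$\frac{B}{Y} + \frac{398987}{1126137} = \frac{1}{256 \cdot \frac{29701302}{1709069}} + \frac{398987}{1126137} = \frac{1}{256} \cdot \frac{1709069}{29701302} + 398987 \cdot \frac{1}{1126137} = \frac{1709069}{7603533312} + \frac{398987}{1126137} = \frac{337292843487933}{951402243708416}$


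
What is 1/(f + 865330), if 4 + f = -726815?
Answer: 1/138511 ≈ 7.2196e-6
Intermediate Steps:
f = -726819 (f = -4 - 726815 = -726819)
1/(f + 865330) = 1/(-726819 + 865330) = 1/138511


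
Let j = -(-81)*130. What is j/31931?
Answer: 10530/31931 ≈ 0.32977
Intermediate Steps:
j = 10530 (j = -1*(-10530) = 10530)
j/31931 = 10530/31931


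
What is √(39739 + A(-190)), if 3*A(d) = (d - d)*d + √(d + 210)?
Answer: √(357651 + 6*√5)/3 ≈ 199.35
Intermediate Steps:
A(d) = √(210 + d)/3 (A(d) = ((d - d)*d + √(d + 210))/3 = (0*d + √(210 + d))/3 = (0 + √(210 + d))/3 = √(210 + d)/3)
√(39739 + A(-190)) = √(39739 + √(210 - 190)/3) = √(39739 + √20/3) = √(39739 + (2*√5)/3) = √(39739 + 2*√5/3)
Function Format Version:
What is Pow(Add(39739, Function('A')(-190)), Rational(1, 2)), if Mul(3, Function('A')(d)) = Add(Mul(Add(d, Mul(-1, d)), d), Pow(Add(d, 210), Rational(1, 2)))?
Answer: Mul(Rational(1, 3), Pow(Add(357651, Mul(6, Pow(5, Rational(1, 2)))), Rational(1, 2))) ≈ 199.35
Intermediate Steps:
Function('A')(d) = Mul(Rational(1, 3), Pow(Add(210, d), Rational(1, 2))) (Function('A')(d) = Mul(Rational(1, 3), Add(Mul(Add(d, Mul(-1, d)), d), Pow(Add(d, 210), Rational(1, 2)))) = Mul(Rational(1, 3), Add(Mul(0, d), Pow(Add(210, d), Rational(1, 2)))) = Mul(Rational(1, 3), Add(0, Pow(Add(210, d), Rational(1, 2)))) = Mul(Rational(1, 3), Pow(Add(210, d), Rational(1, 2))))
Pow(Add(39739, Function('A')(-190)), Rational(1, 2)) = Pow(Add(39739, Mul(Rational(1, 3), Pow(Add(210, -190), Rational(1, 2)))), Rational(1, 2)) = Pow(Add(39739, Mul(Rational(1, 3), Pow(20, Rational(1, 2)))), Rational(1, 2)) = Pow(Add(39739, Mul(Rational(1, 3), Mul(2, Pow(5, Rational(1, 2))))), Rational(1, 2)) = Pow(Add(39739, Mul(Rational(2, 3), Pow(5, Rational(1, 2)))), Rational(1, 2))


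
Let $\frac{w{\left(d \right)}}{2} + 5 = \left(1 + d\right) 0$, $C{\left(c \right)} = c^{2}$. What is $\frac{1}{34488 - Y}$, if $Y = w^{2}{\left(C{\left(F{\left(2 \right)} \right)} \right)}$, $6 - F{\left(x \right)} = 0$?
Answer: $\frac{1}{34388} \approx 2.908 \cdot 10^{-5}$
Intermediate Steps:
$F{\left(x \right)} = 6$ ($F{\left(x \right)} = 6 - 0 = 6 + 0 = 6$)
$w{\left(d \right)} = -10$ ($w{\left(d \right)} = -10 + 2 \left(1 + d\right) 0 = -10 + 2 \cdot 0 = -10 + 0 = -10$)
$Y = 100$ ($Y = \left(-10\right)^{2} = 100$)
$\frac{1}{34488 - Y} = \frac{1}{34488 - 100} = \frac{1}{34388}$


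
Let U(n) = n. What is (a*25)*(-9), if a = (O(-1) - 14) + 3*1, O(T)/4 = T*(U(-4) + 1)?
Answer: -225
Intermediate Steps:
O(T) = -12*T (O(T) = 4*(T*(-4 + 1)) = 4*(T*(-3)) = 4*(-3*T) = -12*T)
a = 1 (a = (-12*(-1) - 14) + 3*1 = (12 - 14) + 3 = -2 + 3 = 1)
(a*25)*(-9) = (1*25)*(-9) = 25*(-9) = -225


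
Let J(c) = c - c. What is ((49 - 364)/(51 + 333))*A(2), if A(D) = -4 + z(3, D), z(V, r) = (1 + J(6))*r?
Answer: 105/64 ≈ 1.6406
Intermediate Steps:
J(c) = 0
z(V, r) = r (z(V, r) = (1 + 0)*r = 1*r = r)
A(D) = -4 + D
((49 - 364)/(51 + 333))*A(2) = ((49 - 364)/(51 + 333))*(-4 + 2) = -315/384*(-2) = -315*1/384*(-2) = -105/128*(-2) = 105/64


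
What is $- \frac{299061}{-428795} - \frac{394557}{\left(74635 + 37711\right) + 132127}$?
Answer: $- \frac{32023909654}{34942933345} \approx -0.91646$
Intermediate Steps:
$- \frac{299061}{-428795} - \frac{394557}{\left(74635 + 37711\right) + 132127} = \left(-299061\right) \left(- \frac{1}{428795}\right) - \frac{394557}{112346 + 132127} = \frac{299061}{428795} - \frac{394557}{244473} = \frac{299061}{428795} - \frac{131519}{81491} = - \frac{32023909654}{34942933345}$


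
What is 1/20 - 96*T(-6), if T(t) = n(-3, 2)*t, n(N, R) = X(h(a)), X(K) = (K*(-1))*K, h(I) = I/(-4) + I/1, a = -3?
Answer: -58319/20 ≈ -2915.9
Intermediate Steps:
h(I) = 3*I/4 (h(I) = I*(-1/4) + I*1 = -I/4 + I = 3*I/4)
X(K) = -K**2 (X(K) = (-K)*K = -K**2)
n(N, R) = -81/16 (n(N, R) = -((3/4)*(-3))**2 = -(-9/4)**2 = -1*81/16 = -81/16)
T(t) = -81*t/16
1/20 - 96*T(-6) = 1/20 - (-486)*(-6) = 1/20 - 96*243/8 = 1/20 - 2916 = -58319/20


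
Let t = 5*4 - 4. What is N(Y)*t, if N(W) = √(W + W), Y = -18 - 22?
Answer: 64*I*√5 ≈ 143.11*I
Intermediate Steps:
Y = -40
N(W) = √2*√W (N(W) = √(2*W) = √2*√W)
t = 16 (t = 20 - 4 = 16)
N(Y)*t = (√2*√(-40))*16 = (√2*(2*I*√10))*16 = (4*I*√5)*16 = 64*I*√5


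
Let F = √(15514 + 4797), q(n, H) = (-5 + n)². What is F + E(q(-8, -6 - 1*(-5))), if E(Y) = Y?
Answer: 169 + √20311 ≈ 311.52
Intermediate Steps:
F = √20311 ≈ 142.52
F + E(q(-8, -6 - 1*(-5))) = √20311 + (-5 - 8)² = √20311 + (-13)² = √20311 + 169 = 169 + √20311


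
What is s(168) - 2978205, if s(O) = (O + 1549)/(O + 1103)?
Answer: -3785296838/1271 ≈ -2.9782e+6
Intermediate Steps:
s(O) = (1549 + O)/(1103 + O)
s(168) - 2978205 = (1549 + 168)/(1103 + 168) - 2978205 = 1717/1271 - 2978205 = -3785296838/1271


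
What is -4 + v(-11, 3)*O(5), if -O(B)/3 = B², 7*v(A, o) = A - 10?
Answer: 221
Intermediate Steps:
v(A, o) = -10/7 + A/7 (v(A, o) = (A - 10)/7 = (-10 + A)/7 = -10/7 + A/7)
O(B) = -3*B²
-4 + v(-11, 3)*O(5) = -4 + (-10/7 + (⅐)*(-11))*(-3*5²) = -4 + (-10/7 - 11/7)*(-3*25) = -4 - 3*(-75) = -4 + 225 = 221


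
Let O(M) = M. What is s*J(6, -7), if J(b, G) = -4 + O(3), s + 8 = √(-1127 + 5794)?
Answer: 8 - √4667 ≈ -60.315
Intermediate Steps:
s = -8 + √4667 (s = -8 + √(-1127 + 5794) = -8 + √4667 ≈ 60.315)
J(b, G) = -1 (J(b, G) = -4 + 3 = -1)
s*J(6, -7) = (-8 + √4667)*(-1) = 8 - √4667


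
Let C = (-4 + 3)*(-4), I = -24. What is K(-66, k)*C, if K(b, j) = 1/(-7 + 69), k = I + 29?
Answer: 2/31 ≈ 0.064516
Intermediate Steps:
k = 5 (k = -24 + 29 = 5)
K(b, j) = 1/62
C = 4 (C = -1*(-4) = 4)
K(-66, k)*C = (1/62)*4 = 2/31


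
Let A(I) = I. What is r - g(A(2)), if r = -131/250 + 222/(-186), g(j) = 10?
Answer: -90811/7750 ≈ -11.718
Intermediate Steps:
r = -13311/7750 (r = -131*1/250 + 222*(-1/186) = -131/250 - 37/31 = -13311/7750 ≈ -1.7175)
r - g(A(2)) = -13311/7750 - 1*10 = -13311/7750 - 10 = -90811/7750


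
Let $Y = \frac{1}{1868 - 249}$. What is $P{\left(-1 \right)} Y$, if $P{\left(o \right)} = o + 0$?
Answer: $- \frac{1}{1619} \approx -0.00061767$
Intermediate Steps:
$Y = \frac{1}{1619} \approx 0.00061767$
$P{\left(o \right)} = o$
$P{\left(-1 \right)} Y = \left(-1\right) \frac{1}{1619} = - \frac{1}{1619}$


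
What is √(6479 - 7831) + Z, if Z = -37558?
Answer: -37558 + 26*I*√2 ≈ -37558.0 + 36.77*I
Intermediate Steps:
√(6479 - 7831) + Z = √(6479 - 7831) - 37558 = √(-1352) - 37558 = 26*I*√2 - 37558 = -37558 + 26*I*√2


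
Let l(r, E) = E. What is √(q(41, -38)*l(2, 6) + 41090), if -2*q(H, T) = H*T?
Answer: 2*√11441 ≈ 213.93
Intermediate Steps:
q(H, T) = -H*T/2
√(q(41, -38)*l(2, 6) + 41090) = √(-½*41*(-38)*6 + 41090) = √(779*6 + 41090) = √(4674 + 41090) = √45764 = 2*√11441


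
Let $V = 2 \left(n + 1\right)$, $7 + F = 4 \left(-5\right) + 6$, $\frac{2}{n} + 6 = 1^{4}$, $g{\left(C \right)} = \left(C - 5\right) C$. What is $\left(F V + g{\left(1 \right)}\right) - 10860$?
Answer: $- \frac{54446}{5} \approx -10889.0$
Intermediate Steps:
$g{\left(C \right)} = C \left(-5 + C\right)$ ($g{\left(C \right)} = \left(-5 + C\right) C = C \left(-5 + C\right)$)
$n = - \frac{2}{5}$ ($n = \frac{2}{-6 + 1^{4}} = \frac{2}{-6 + 1} = \frac{2}{-5} = 2 \left(- \frac{1}{5}\right) = - \frac{2}{5} \approx -0.4$)
$F = -21$ ($F = -7 + \left(4 \left(-5\right) + 6\right) = -7 + \left(-20 + 6\right) = -7 - 14 = -21$)
$V = \frac{6}{5}$ ($V = 2 \left(- \frac{2}{5} + 1\right) = 2 \cdot \frac{3}{5} = \frac{6}{5} \approx 1.2$)
$\left(F V + g{\left(1 \right)}\right) - 10860 = \left(\left(-21\right) \frac{6}{5} + 1 \left(-5 + 1\right)\right) - 10860 = \left(- \frac{126}{5} + 1 \left(-4\right)\right) - 10860 = \left(- \frac{126}{5} - 4\right) - 10860 = - \frac{146}{5} - 10860 = - \frac{54446}{5}$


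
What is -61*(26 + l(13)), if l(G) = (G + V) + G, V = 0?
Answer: -3172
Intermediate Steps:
l(G) = 2*G (l(G) = (G + 0) + G = G + G = 2*G)
-61*(26 + l(13)) = -61*(26 + 2*13) = -61*(26 + 26) = -61*52 = -3172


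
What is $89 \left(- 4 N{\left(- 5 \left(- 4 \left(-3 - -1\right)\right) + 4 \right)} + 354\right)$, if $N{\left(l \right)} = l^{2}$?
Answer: $-429870$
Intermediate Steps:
$89 \left(- 4 N{\left(- 5 \left(- 4 \left(-3 - -1\right)\right) + 4 \right)} + 354\right) = 89 \left(- 4 \left(- 5 \left(- 4 \left(-3 - -1\right)\right) + 4\right)^{2} + 354\right) = 89 \left(- 4 \left(- 5 \left(- 4 \left(-3 + 1\right)\right) + 4\right)^{2} + 354\right) = 89 \left(- 4 \left(- 5 \left(\left(-4\right) \left(-2\right)\right) + 4\right)^{2} + 354\right) = 89 \left(- 4 \left(\left(-5\right) 8 + 4\right)^{2} + 354\right) = 89 \left(- 4 \left(-40 + 4\right)^{2} + 354\right) = 89 \left(- 4 \left(-36\right)^{2} + 354\right) = 89 \left(\left(-4\right) 1296 + 354\right) = 89 \left(-5184 + 354\right) = 89 \left(-4830\right) = -429870$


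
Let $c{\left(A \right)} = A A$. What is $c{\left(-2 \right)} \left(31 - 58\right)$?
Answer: $-108$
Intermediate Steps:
$c{\left(A \right)} = A^{2}$
$c{\left(-2 \right)} \left(31 - 58\right) = \left(-2\right)^{2} \left(31 - 58\right) = 4 \left(-27\right) = -108$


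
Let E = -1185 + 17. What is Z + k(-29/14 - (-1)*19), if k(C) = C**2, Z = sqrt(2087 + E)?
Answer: 56169/196 + sqrt(919) ≈ 316.89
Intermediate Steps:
E = -1168
Z = sqrt(919) (Z = sqrt(2087 - 1168) = sqrt(919) ≈ 30.315)
Z + k(-29/14 - (-1)*19) = sqrt(919) + (-29/14 - (-1)*19)**2 = sqrt(919) + (-29*1/14 - 1*(-19))**2 = sqrt(919) + (-29/14 + 19)**2 = sqrt(919) + (237/14)**2 = sqrt(919) + 56169/196 = 56169/196 + sqrt(919)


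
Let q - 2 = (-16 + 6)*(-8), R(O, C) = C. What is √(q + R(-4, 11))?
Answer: √93 ≈ 9.6436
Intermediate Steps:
q = 82 (q = 2 + (-16 + 6)*(-8) = 2 - 10*(-8) = 2 + 80 = 82)
√(q + R(-4, 11)) = √(82 + 11) = √93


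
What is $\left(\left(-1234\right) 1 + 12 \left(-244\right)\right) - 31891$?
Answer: $-36053$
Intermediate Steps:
$\left(\left(-1234\right) 1 + 12 \left(-244\right)\right) - 31891 = \left(-1234 - 2928\right) - 31891 = -4162 - 31891 = -36053$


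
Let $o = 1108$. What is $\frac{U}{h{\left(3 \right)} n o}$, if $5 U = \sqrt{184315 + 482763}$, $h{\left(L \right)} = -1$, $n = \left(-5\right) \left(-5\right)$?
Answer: $- \frac{\sqrt{667078}}{138500} \approx -0.0058971$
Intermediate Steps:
$n = 25$
$U = \frac{\sqrt{667078}}{5}$ ($U = \frac{\sqrt{184315 + 482763}}{5} = \frac{\sqrt{667078}}{5} \approx 163.35$)
$\frac{U}{h{\left(3 \right)} n o} = \frac{\frac{1}{5} \sqrt{667078}}{\left(-1\right) 25 \cdot 1108} = \frac{\frac{1}{5} \sqrt{667078}}{\left(-25\right) 1108} = \frac{\frac{1}{5} \sqrt{667078}}{-27700} = \frac{\sqrt{667078}}{5} \left(- \frac{1}{27700}\right) = - \frac{\sqrt{667078}}{138500}$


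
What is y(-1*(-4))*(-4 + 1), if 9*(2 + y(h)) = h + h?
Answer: 10/3 ≈ 3.3333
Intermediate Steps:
y(h) = -2 + 2*h/9 (y(h) = -2 + (h + h)/9 = -2 + (2*h)/9 = -2 + 2*h/9)
y(-1*(-4))*(-4 + 1) = (-2 + 2*(-1*(-4))/9)*(-4 + 1) = (-2 + (2/9)*4)*(-3) = (-2 + 8/9)*(-3) = -10/9*(-3) = 10/3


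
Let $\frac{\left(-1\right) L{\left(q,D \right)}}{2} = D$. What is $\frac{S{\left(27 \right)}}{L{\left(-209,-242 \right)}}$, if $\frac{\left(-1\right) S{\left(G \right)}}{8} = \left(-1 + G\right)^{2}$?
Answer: $- \frac{1352}{121} \approx -11.174$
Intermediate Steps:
$L{\left(q,D \right)} = - 2 D$
$S{\left(G \right)} = - 8 \left(-1 + G\right)^{2}$
$\frac{S{\left(27 \right)}}{L{\left(-209,-242 \right)}} = \frac{\left(-8\right) \left(-1 + 27\right)^{2}}{\left(-2\right) \left(-242\right)} = \frac{\left(-8\right) 26^{2}}{484} = \left(-8\right) 676 \cdot \frac{1}{484} = \left(-5408\right) \frac{1}{484} = - \frac{1352}{121}$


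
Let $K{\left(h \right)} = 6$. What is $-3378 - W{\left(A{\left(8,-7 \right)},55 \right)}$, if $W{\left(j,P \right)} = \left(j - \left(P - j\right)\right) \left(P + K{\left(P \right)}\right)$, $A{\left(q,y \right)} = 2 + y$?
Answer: $587$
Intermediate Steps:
$W{\left(j,P \right)} = \left(6 + P\right) \left(- P + 2 j\right)$ ($W{\left(j,P \right)} = \left(j - \left(P - j\right)\right) \left(P + 6\right) = \left(- P + 2 j\right) \left(6 + P\right) = \left(6 + P\right) \left(- P + 2 j\right)$)
$-3378 - W{\left(A{\left(8,-7 \right)},55 \right)} = -3378 - \left(- 55^{2} - 330 + 12 \left(2 - 7\right) + 2 \cdot 55 \left(2 - 7\right)\right) = -3378 - \left(\left(-1\right) 3025 - 330 + 12 \left(-5\right) + 2 \cdot 55 \left(-5\right)\right) = -3378 - \left(-3025 - 330 - 60 - 550\right) = -3378 - -3965 = -3378 + 3965 = 587$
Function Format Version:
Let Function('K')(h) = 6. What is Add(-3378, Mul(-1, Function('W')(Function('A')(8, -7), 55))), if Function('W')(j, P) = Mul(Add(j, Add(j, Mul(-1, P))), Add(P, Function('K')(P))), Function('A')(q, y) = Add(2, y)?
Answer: 587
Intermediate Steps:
Function('W')(j, P) = Mul(Add(6, P), Add(Mul(-1, P), Mul(2, j))) (Function('W')(j, P) = Mul(Add(j, Add(j, Mul(-1, P))), Add(P, 6)) = Mul(Add(Mul(-1, P), Mul(2, j)), Add(6, P)) = Mul(Add(6, P), Add(Mul(-1, P), Mul(2, j))))
Add(-3378, Mul(-1, Function('W')(Function('A')(8, -7), 55))) = Add(-3378, Mul(-1, Add(Mul(-1, Pow(55, 2)), Mul(-6, 55), Mul(12, Add(2, -7)), Mul(2, 55, Add(2, -7))))) = Add(-3378, Mul(-1, Add(Mul(-1, 3025), -330, Mul(12, -5), Mul(2, 55, -5)))) = Add(-3378, Mul(-1, Add(-3025, -330, -60, -550))) = Add(-3378, Mul(-1, -3965)) = Add(-3378, 3965) = 587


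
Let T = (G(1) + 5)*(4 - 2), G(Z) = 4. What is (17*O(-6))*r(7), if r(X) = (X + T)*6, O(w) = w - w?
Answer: 0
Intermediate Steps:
O(w) = 0
T = 18 (T = (4 + 5)*(4 - 2) = 9*2 = 18)
r(X) = 108 + 6*X (r(X) = (X + 18)*6 = (18 + X)*6 = 108 + 6*X)
(17*O(-6))*r(7) = (17*0)*(108 + 6*7) = 0*(108 + 42) = 0*150 = 0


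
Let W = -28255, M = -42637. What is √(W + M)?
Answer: 2*I*√17723 ≈ 266.26*I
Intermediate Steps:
√(W + M) = √(-28255 - 42637) = √(-70892) = 2*I*√17723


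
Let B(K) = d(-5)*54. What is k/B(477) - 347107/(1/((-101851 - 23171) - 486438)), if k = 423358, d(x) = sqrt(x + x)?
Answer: 212242046220 - 211679*I*sqrt(10)/270 ≈ 2.1224e+11 - 2479.2*I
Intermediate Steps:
d(x) = sqrt(2)*sqrt(x) (d(x) = sqrt(2*x) = sqrt(2)*sqrt(x))
B(K) = 54*I*sqrt(10) (B(K) = (sqrt(2)*sqrt(-5))*54 = (sqrt(2)*(I*sqrt(5)))*54 = (I*sqrt(10))*54 = 54*I*sqrt(10))
k/B(477) - 347107/(1/((-101851 - 23171) - 486438)) = 423358/((54*I*sqrt(10))) - 347107/(1/((-101851 - 23171) - 486438)) = 423358*(-I*sqrt(10)/540) - 347107/(1/(-125022 - 486438)) = -211679*I*sqrt(10)/270 - 347107/(1/(-611460)) = -211679*I*sqrt(10)/270 - 347107/(-1/611460) = -211679*I*sqrt(10)/270 - 347107*(-611460) = -211679*I*sqrt(10)/270 + 212242046220 = 212242046220 - 211679*I*sqrt(10)/270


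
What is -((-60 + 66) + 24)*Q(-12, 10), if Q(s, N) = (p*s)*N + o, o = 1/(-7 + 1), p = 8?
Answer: 28805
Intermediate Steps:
o = -⅙ (o = 1/(-6) = -⅙ ≈ -0.16667)
Q(s, N) = -⅙ + 8*N*s (Q(s, N) = (8*s)*N - ⅙ = 8*N*s - ⅙ = -⅙ + 8*N*s)
-((-60 + 66) + 24)*Q(-12, 10) = -((-60 + 66) + 24)*(-⅙ + 8*10*(-12)) = -(6 + 24)*(-⅙ - 960) = -30*(-5761)/6 = -1*(-28805) = 28805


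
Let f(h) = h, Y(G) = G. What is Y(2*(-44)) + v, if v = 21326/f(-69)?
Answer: -27398/69 ≈ -397.07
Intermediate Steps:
v = -21326/69 (v = 21326/(-69) = 21326*(-1/69) = -21326/69 ≈ -309.07)
Y(2*(-44)) + v = 2*(-44) - 21326/69 = -88 - 21326/69 = -27398/69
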